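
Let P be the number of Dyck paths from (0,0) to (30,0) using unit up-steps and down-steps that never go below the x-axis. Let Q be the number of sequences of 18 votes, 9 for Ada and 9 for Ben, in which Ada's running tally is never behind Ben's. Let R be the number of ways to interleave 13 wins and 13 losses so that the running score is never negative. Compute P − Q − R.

8947083

Dyck paths of semilength n (length 2n) are counted by C_n; here n = 15. So P = C_15 = 9694845.
Reading a vote for the leader as '(' and for the other as ')' turns such a sequence into a balanced string of 9 pairs, so the count is C_9. So Q = C_9 = 4862.
Ballot sequences with n votes each where one side never trails are Dyck words, counted by C_n; here n = 13. So R = C_13 = 742900.
P − Q − R = 9694845 − 4862 − 742900 = 8947083.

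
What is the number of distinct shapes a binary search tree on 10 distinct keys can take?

16796

Rooted binary trees with 10 nodes (each child slot possibly empty) number C_10.
C_10 = C(20,10)/11 = 184756/11 = 16796.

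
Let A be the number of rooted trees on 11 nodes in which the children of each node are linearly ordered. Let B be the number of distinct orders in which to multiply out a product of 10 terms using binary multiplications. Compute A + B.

Rooted ordered (plane) trees on m nodes have m−1 edges and are counted by C_{m−1}; m = 11 gives C_10. So A = C_10 = 16796.
Ways to associate a product of 10 factors correspond to binary trees on 10 leaves, so the count is C_9. So B = C_9 = 4862.
A + B = 16796 + 4862 = 21658.

21658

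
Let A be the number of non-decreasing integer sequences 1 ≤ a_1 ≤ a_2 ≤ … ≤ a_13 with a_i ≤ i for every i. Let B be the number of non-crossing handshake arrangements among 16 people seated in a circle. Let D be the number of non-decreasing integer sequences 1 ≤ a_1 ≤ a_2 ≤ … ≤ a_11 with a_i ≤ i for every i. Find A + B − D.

685544

Such sub-staircase sequences of length n are counted by C_n; here n = 13. So A = C_13 = 742900.
With 16 = 2·8 people, non-crossing handshake pairings are non-crossing perfect matchings on a circle, counted by C_8. So B = C_8 = 1430.
Such sub-staircase sequences of length n are counted by C_n; here n = 11. So D = C_11 = 58786.
A + B − D = 742900 + 1430 − 58786 = 685544.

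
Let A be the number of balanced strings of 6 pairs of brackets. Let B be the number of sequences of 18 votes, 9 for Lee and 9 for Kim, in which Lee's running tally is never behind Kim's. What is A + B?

4994

Balanced strings of n pairs of brackets are counted by C_n; here n = 6. So A = C_6 = 132.
Reading a vote for the leader as '(' and for the other as ')' turns such a sequence into a balanced string of 9 pairs, so the count is C_9. So B = C_9 = 4862.
A + B = 132 + 4862 = 4994.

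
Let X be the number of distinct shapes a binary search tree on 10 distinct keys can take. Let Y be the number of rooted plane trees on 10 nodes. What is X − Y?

Rooted binary trees with 10 nodes (each child slot possibly empty) number C_10. So X = C_10 = 16796.
Rooted ordered (plane) trees on m nodes have m−1 edges and are counted by C_{m−1}; m = 10 gives C_9. So Y = C_9 = 4862.
X − Y = 16796 − 4862 = 11934.

11934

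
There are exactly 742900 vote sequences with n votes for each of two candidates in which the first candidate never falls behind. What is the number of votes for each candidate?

13

Such ballot sequences with n votes each are counted by C_n. Since C_13 = 742900, the index is 13.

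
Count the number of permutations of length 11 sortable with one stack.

Stack-sortable permutations are exactly the 231-avoiding ones, counted by C_n; here n = 11.
C_11 = C(22,11)/12 = 705432/12 = 58786.

58786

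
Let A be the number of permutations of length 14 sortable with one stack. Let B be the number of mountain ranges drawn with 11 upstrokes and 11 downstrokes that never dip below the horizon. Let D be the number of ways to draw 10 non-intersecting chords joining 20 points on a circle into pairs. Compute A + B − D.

By Knuth's characterisation, the stack-sortable permutations of length 14 are the 231-avoiders, numbering C_14. So A = C_14 = 2674440.
Dyck paths of semilength n (length 2n) are counted by C_n; here n = 11. So B = C_11 = 58786.
Non-crossing perfect matchings of 2n points on a circle are counted by C_n; with 20 points, n = 10. So D = C_10 = 16796.
A + B − D = 2674440 + 58786 − 16796 = 2716430.

2716430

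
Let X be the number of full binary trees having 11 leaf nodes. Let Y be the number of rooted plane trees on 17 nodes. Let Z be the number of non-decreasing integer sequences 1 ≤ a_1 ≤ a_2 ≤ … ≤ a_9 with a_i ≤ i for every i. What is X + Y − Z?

35369604

Full binary trees with 11 leaves have 11−1 = 10 internal nodes, so there are C_10 of them. So X = C_10 = 16796.
A rooted plane tree on 17 nodes has 16 edges, and such trees are counted by C_16. So Y = C_16 = 35357670.
Such sub-staircase sequences of length n are counted by C_n; here n = 9. So Z = C_9 = 4862.
X + Y − Z = 16796 + 35357670 − 4862 = 35369604.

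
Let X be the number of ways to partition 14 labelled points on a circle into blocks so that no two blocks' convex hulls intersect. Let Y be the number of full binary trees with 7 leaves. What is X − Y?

Non-crossing partitions of an n-element set are counted by C_n; here n = 14. So X = C_14 = 2674440.
Full binary trees with 7 leaves have 7−1 = 6 internal nodes, so there are C_6 of them. So Y = C_6 = 132.
X − Y = 2674440 − 132 = 2674308.

2674308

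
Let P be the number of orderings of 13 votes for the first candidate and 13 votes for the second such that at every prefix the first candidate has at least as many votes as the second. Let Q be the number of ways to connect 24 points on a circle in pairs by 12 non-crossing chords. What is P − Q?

534888

Reading a vote for the leader as '(' and for the other as ')' turns such a sequence into a balanced string of 13 pairs, so the count is C_13. So P = C_13 = 742900.
Non-crossing perfect matchings of 2n points on a circle are counted by C_n; with 24 points, n = 12. So Q = C_12 = 208012.
P − Q = 742900 − 208012 = 534888.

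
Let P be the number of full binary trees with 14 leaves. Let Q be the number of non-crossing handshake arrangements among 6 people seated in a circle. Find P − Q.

742895

A full binary tree with L leaves has L−1 internal nodes and is counted by C_{L−1}; L = 14 gives C_13. So P = C_13 = 742900.
Non-crossing handshake pairings of 2n people are counted by C_n; 6 people gives n = 3. So Q = C_3 = 5.
P − Q = 742900 − 5 = 742895.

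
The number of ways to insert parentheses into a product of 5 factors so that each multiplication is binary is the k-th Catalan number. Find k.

Ways to associate a product of 5 factors correspond to binary trees on 5 leaves, so the count is C_4.

4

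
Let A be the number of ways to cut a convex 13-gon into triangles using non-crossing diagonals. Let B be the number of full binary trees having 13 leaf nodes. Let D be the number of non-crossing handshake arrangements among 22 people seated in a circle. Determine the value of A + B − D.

A convex 13-gon is triangulated into 11 triangles, and the number of such triangulations is the Catalan number C_{13−2} = C_11. So A = C_11 = 58786.
Full binary trees with 13 leaves have 13−1 = 12 internal nodes, so there are C_12 of them. So B = C_12 = 208012.
With 22 = 2·11 people, non-crossing handshake pairings are non-crossing perfect matchings on a circle, counted by C_11. So D = C_11 = 58786.
A + B − D = 58786 + 208012 − 58786 = 208012.

208012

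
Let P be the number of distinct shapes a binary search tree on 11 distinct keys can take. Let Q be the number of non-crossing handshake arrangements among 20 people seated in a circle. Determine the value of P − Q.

41990

Binary trees (left/right distinguished) on n nodes are counted by C_n; here n = 11. So P = C_11 = 58786.
With 20 = 2·10 people, non-crossing handshake pairings are non-crossing perfect matchings on a circle, counted by C_10. So Q = C_10 = 16796.
P − Q = 58786 − 16796 = 41990.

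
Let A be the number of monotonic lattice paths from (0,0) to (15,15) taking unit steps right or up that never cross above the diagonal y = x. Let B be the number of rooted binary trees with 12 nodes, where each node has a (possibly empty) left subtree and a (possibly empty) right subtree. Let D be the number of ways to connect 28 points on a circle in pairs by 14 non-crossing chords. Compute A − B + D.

12161273

Sub-diagonal monotone paths from (0,0) to (15,15) biject with Dyck paths of semilength 15, giving C_15. So A = C_15 = 9694845.
Rooted binary trees with 12 nodes (each child slot possibly empty) number C_12. So B = C_12 = 208012.
Non-crossing perfect matchings of 2n points on a circle are counted by C_n; with 28 points, n = 14. So D = C_14 = 2674440.
A − B + D = 9694845 − 208012 + 2674440 = 12161273.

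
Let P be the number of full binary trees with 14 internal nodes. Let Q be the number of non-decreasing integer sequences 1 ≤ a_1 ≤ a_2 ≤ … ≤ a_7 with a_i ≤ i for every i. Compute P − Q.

The number of full binary trees on 14 internal nodes is the Catalan number C_14. So P = C_14 = 2674440.
Weakly increasing sequences with a_i ≤ i biject with Dyck paths of semilength 7, so there are C_7. So Q = C_7 = 429.
P − Q = 2674440 − 429 = 2674011.

2674011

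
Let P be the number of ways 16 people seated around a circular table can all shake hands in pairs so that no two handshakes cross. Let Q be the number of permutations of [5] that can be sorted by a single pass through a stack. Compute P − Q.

1388

With 16 = 2·8 people, non-crossing handshake pairings are non-crossing perfect matchings on a circle, counted by C_8. So P = C_8 = 1430.
Stack-sortable permutations are exactly the 231-avoiding ones, counted by C_n; here n = 5. So Q = C_5 = 42.
P − Q = 1430 − 42 = 1388.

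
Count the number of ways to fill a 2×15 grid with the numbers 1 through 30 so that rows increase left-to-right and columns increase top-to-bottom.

Standard Young tableaux of shape 2×n are counted by C_n; here n = 15.
C_15 = C(30,15)/16 = 155117520/16 = 9694845.

9694845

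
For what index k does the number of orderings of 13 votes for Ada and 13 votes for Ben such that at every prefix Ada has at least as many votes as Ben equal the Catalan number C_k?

13

Reading a vote for the leader as '(' and for the other as ')' turns such a sequence into a balanced string of 13 pairs, so the count is C_13.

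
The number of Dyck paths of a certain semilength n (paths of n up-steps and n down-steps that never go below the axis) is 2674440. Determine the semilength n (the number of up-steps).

Dyck paths of semilength n are counted by C_n. Since C_14 = 2674440, the index is 14.

14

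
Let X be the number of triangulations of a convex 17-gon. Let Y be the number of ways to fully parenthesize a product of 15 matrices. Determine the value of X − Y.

7020405

Triangulations of a convex m-gon are counted by C_{m−2}; with m = 17 this is C_15. So X = C_15 = 9694845.
Bracketing 15 factors into binary products is counted by C_{15−1} = C_14. So Y = C_14 = 2674440.
X − Y = 9694845 − 2674440 = 7020405.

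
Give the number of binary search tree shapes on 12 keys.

There are C_n binary search tree shapes on n keys; with n = 12 that is C_12.
C_12 = C(24,12)/13 = 2704156/13 = 208012.

208012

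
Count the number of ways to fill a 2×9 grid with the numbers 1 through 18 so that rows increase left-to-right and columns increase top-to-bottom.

4862

By the hook-length formula (or a Dyck-path bijection), SYT of shape 2×9 number C_9.
C_9 = C(18,9)/10 = 48620/10 = 4862.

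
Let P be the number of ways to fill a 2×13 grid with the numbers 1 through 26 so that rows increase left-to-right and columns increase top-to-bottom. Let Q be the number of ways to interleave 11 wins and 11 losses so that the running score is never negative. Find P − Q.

Standard Young tableaux of shape 2×n are counted by C_n; here n = 13. So P = C_13 = 742900.
Reading a vote for the leader as '(' and for the other as ')' turns such a sequence into a balanced string of 11 pairs, so the count is C_11. So Q = C_11 = 58786.
P − Q = 742900 − 58786 = 684114.

684114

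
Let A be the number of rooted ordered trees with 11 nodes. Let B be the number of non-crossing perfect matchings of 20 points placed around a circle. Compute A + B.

Rooted ordered (plane) trees on m nodes have m−1 edges and are counted by C_{m−1}; m = 11 gives C_10. So A = C_10 = 16796.
Pairing 20 circle points by 10 non-crossing chords gives C_10 matchings. So B = C_10 = 16796.
A + B = 16796 + 16796 = 33592.

33592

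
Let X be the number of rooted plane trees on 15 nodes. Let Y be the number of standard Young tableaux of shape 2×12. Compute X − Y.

A rooted plane tree on 15 nodes has 14 edges, and such trees are counted by C_14. So X = C_14 = 2674440.
Standard Young tableaux of shape 2×n are counted by C_n; here n = 12. So Y = C_12 = 208012.
X − Y = 2674440 − 208012 = 2466428.

2466428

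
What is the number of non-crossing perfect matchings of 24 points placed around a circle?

208012

Pairing 24 circle points by 12 non-crossing chords gives C_12 matchings.
C_12 = C_11 · 2(2·11+1)/(11+2) = 58786 · 46/13 = 208012.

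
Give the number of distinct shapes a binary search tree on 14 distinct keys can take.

There are C_n binary search tree shapes on n keys; with n = 14 that is C_14.
C_14 = 2674440.

2674440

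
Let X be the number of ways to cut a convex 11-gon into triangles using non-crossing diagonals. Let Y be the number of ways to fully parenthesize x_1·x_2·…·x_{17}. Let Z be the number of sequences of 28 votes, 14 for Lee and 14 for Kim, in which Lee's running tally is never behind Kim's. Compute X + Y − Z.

32688092

A convex 11-gon is triangulated into 9 triangles, and the number of such triangulations is the Catalan number C_{11−2} = C_9. So X = C_9 = 4862.
Parenthesizations of m factors correspond to full binary trees with m leaves, counted by C_{m−1}; m = 17 gives C_16. So Y = C_16 = 35357670.
Ballot sequences with n votes each where one side never trails are Dyck words, counted by C_n; here n = 14. So Z = C_14 = 2674440.
X + Y − Z = 4862 + 35357670 − 2674440 = 32688092.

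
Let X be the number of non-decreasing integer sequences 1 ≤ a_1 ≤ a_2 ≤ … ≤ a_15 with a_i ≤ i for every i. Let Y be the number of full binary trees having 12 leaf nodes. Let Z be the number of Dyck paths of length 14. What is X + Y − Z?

Weakly increasing sequences with a_i ≤ i biject with Dyck paths of semilength 15, so there are C_15. So X = C_15 = 9694845.
Full binary trees with 12 leaves have 12−1 = 11 internal nodes, so there are C_11 of them. So Y = C_11 = 58786.
Dyck paths of semilength n (length 2n) are counted by C_n; here n = 7. So Z = C_7 = 429.
X + Y − Z = 9694845 + 58786 − 429 = 9753202.

9753202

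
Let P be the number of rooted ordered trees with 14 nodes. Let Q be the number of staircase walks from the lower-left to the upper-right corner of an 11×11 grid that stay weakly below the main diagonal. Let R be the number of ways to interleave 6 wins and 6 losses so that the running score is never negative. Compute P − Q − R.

683982

Rooted ordered (plane) trees on m nodes have m−1 edges and are counted by C_{m−1}; m = 14 gives C_13. So P = C_13 = 742900.
Monotone paths in an n×n grid that stay weakly below the diagonal are counted by C_n; here n = 11. So Q = C_11 = 58786.
Ballot sequences with n votes each where one side never trails are Dyck words, counted by C_n; here n = 6. So R = C_6 = 132.
P − Q − R = 742900 − 58786 − 132 = 683982.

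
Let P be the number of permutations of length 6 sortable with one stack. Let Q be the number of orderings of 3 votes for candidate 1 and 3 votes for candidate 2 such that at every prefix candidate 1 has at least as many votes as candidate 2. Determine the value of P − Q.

Stack-sortable permutations are exactly the 231-avoiding ones, counted by C_n; here n = 6. So P = C_6 = 132.
Ballot sequences with n votes each where one side never trails are Dyck words, counted by C_n; here n = 3. So Q = C_3 = 5.
P − Q = 132 − 5 = 127.

127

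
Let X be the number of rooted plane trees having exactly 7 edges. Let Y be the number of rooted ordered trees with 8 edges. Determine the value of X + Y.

Rooted ordered trees with n edges are counted by C_n; here n = 7. So X = C_7 = 429.
Rooted ordered trees with n edges are counted by C_n; here n = 8. So Y = C_8 = 1430.
X + Y = 429 + 1430 = 1859.

1859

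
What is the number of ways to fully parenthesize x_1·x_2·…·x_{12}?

58786

Bracketing 12 factors into binary products is counted by C_{12−1} = C_11.
C_11 = C(22,11)/12 = 705432/12 = 58786.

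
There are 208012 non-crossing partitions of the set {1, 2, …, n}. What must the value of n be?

12

Non-crossing partitions of [n] are counted by C_n. The Catalan number equal to 208012 is C_12.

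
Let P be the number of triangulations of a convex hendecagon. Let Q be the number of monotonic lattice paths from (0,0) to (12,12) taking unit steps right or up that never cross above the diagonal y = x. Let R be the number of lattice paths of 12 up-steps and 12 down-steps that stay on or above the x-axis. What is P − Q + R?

4862

A convex 11-gon is triangulated into 9 triangles, and the number of such triangulations is the Catalan number C_{11−2} = C_9. So P = C_9 = 4862.
Monotone paths in an n×n grid that stay weakly below the diagonal are counted by C_n; here n = 12. So Q = C_12 = 208012.
Paths of 12 up- and 12 down-steps that never dip below the axis are Dyck paths; their count is C_12. So R = C_12 = 208012.
P − Q + R = 4862 − 208012 + 208012 = 4862.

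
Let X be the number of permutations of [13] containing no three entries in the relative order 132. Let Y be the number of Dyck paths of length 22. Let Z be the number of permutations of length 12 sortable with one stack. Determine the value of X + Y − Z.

593674

Permutations of [n] avoiding any single length-3 pattern are counted by C_n; here n = 13. So X = C_13 = 742900.
A Dyck path with 11 up-steps and 11 down-steps has semilength 11, so there are C_11 of them. So Y = C_11 = 58786.
By Knuth's characterisation, the stack-sortable permutations of length 12 are the 231-avoiders, numbering C_12. So Z = C_12 = 208012.
X + Y − Z = 742900 + 58786 − 208012 = 593674.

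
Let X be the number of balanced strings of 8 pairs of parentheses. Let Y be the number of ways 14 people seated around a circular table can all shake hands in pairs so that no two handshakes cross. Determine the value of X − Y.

1001

A balanced arrangement of 8 bracket pairs is a Dyck word of semilength 8, so the count is C_8. So X = C_8 = 1430.
Non-crossing handshake pairings of 2n people are counted by C_n; 14 people gives n = 7. So Y = C_7 = 429.
X − Y = 1430 − 429 = 1001.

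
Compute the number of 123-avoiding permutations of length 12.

For any fixed pattern of length 3, the pattern-avoiding permutations of [12] number C_12.
C_12 = 208012.

208012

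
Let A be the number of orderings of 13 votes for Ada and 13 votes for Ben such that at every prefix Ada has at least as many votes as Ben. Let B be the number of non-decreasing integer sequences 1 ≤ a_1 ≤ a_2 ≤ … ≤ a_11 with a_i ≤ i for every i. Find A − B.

684114

Reading a vote for the leader as '(' and for the other as ')' turns such a sequence into a balanced string of 13 pairs, so the count is C_13. So A = C_13 = 742900.
Weakly increasing sequences with a_i ≤ i biject with Dyck paths of semilength 11, so there are C_11. So B = C_11 = 58786.
A − B = 742900 − 58786 = 684114.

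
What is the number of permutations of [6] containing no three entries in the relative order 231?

For any fixed pattern of length 3, the pattern-avoiding permutations of [6] number C_6.
C_6 = C(12,6)/7 = 924/7 = 132.

132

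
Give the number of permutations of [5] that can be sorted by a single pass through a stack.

By Knuth's characterisation, the stack-sortable permutations of length 5 are the 231-avoiders, numbering C_5.
C_5 = C(10,5)/6 = 252/6 = 42.

42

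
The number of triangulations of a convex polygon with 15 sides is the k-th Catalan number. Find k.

The number of triangulations of a 15-gon is the Catalan number C_13 (index = sides − 2).

13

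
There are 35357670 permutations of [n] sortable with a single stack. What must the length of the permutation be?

Stack-sortable permutations of [n] are counted by C_n, and C_16 = 35357670.

16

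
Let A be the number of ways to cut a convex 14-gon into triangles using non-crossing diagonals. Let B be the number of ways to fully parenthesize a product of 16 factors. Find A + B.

9902857

The number of triangulations of a 14-gon is the Catalan number C_12 (index = sides − 2). So A = C_12 = 208012.
Ways to associate a product of 16 factors correspond to binary trees on 16 leaves, so the count is C_15. So B = C_15 = 9694845.
A + B = 208012 + 9694845 = 9902857.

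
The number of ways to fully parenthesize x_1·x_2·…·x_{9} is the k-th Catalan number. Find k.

Bracketing 9 factors into binary products is counted by C_{9−1} = C_8.

8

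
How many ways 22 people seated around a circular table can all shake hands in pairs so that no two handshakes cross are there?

Non-crossing handshake pairings of 2n people are counted by C_n; 22 people gives n = 11.
C_11 = C(22,11)/12 = 705432/12 = 58786.

58786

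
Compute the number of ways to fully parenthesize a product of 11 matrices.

Parenthesizations of m factors correspond to full binary trees with m leaves, counted by C_{m−1}; m = 11 gives C_10.
C_10 = C(20,10)/11 = 184756/11 = 16796.

16796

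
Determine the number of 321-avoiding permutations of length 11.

Permutations of [n] avoiding any single length-3 pattern are counted by C_n; here n = 11.
C_11 = 58786.

58786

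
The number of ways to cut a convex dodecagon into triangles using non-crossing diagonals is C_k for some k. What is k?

Triangulations of a convex m-gon are counted by C_{m−2}; with m = 12 this is C_10.

10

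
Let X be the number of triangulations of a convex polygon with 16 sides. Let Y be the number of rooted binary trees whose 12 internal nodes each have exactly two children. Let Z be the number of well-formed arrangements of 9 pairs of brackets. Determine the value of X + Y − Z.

2877590

Triangulations of a convex m-gon are counted by C_{m−2}; with m = 16 this is C_14. So X = C_14 = 2674440.
The number of full binary trees on 12 internal nodes is the Catalan number C_12. So Y = C_12 = 208012.
With 9 pairs the number of balanced bracket strings is the Catalan number C_9. So Z = C_9 = 4862.
X + Y − Z = 2674440 + 208012 − 4862 = 2877590.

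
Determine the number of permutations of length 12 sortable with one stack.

208012

Stack-sortable permutations are exactly the 231-avoiding ones, counted by C_n; here n = 12.
C_12 = 208012.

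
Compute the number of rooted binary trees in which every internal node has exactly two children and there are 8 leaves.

Full binary trees with 8 leaves have 8−1 = 7 internal nodes, so there are C_7 of them.
C_7 = C_6 · 2(2·6+1)/(6+2) = 132 · 26/8 = 429.

429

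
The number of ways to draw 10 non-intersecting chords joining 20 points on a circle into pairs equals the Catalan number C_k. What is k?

Non-crossing perfect matchings of 2n points on a circle are counted by C_n; with 20 points, n = 10.

10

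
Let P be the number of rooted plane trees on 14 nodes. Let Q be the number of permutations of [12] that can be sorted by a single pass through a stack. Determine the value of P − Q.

A rooted plane tree on 14 nodes has 13 edges, and such trees are counted by C_13. So P = C_13 = 742900.
By Knuth's characterisation, the stack-sortable permutations of length 12 are the 231-avoiders, numbering C_12. So Q = C_12 = 208012.
P − Q = 742900 − 208012 = 534888.

534888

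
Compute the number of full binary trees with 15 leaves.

2674440

A full binary tree with L leaves has L−1 internal nodes and is counted by C_{L−1}; L = 15 gives C_14.
C_14 = C(28,14)/15 = 40116600/15 = 2674440.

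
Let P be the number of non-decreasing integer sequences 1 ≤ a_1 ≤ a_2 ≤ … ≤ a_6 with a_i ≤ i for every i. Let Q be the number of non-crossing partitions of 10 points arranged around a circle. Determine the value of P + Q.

Such sub-staircase sequences of length n are counted by C_n; here n = 6. So P = C_6 = 132.
Non-crossing partitions of an n-element set are counted by C_n; here n = 10. So Q = C_10 = 16796.
P + Q = 132 + 16796 = 16928.

16928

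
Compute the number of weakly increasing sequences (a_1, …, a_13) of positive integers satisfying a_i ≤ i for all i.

742900

Weakly increasing sequences with a_i ≤ i biject with Dyck paths of semilength 13, so there are C_13.
C_13 = C(26,13)/14 = 10400600/14 = 742900.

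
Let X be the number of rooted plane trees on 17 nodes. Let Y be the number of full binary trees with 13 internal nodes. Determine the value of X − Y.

34614770

A rooted plane tree on 17 nodes has 16 edges, and such trees are counted by C_16. So X = C_16 = 35357670.
Full binary trees with n internal nodes are counted by C_n; here n = 13. So Y = C_13 = 742900.
X − Y = 35357670 − 742900 = 34614770.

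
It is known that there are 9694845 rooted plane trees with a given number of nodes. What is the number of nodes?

Rooted ordered trees on m nodes are counted by C_{m−1}, and C_15 = 9694845.
So the index is 15, and the number of nodes is 15 + 1 = 16.

16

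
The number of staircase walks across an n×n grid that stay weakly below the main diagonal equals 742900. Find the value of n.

13

Such diagonal-avoiding paths in an n×n grid are counted by C_n, and C_13 = 742900.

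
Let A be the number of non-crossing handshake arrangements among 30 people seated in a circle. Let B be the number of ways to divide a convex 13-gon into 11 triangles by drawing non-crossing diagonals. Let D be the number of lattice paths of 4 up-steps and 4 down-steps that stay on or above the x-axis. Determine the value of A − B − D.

9636045

Non-crossing handshake pairings of 2n people are counted by C_n; 30 people gives n = 15. So A = C_15 = 9694845.
The number of triangulations of a 13-gon is the Catalan number C_11 (index = sides − 2). So B = C_11 = 58786.
A Dyck path with 4 up-steps and 4 down-steps has semilength 4, so there are C_4 of them. So D = C_4 = 14.
A − B − D = 9694845 − 58786 − 14 = 9636045.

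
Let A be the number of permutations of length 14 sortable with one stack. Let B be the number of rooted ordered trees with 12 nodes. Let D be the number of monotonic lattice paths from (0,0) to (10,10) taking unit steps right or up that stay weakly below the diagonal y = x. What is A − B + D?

2632450

By Knuth's characterisation, the stack-sortable permutations of length 14 are the 231-avoiders, numbering C_14. So A = C_14 = 2674440.
Rooted ordered (plane) trees on m nodes have m−1 edges and are counted by C_{m−1}; m = 12 gives C_11. So B = C_11 = 58786.
Monotone paths in an n×n grid that stay weakly below the diagonal are counted by C_n; here n = 10. So D = C_10 = 16796.
A − B + D = 2674440 − 58786 + 16796 = 2632450.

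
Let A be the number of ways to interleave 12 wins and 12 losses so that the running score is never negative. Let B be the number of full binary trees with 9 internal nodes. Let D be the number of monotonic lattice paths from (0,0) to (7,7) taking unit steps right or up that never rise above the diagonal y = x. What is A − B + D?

Reading a vote for the leader as '(' and for the other as ')' turns such a sequence into a balanced string of 12 pairs, so the count is C_12. So A = C_12 = 208012.
Full binary trees with n internal nodes are counted by C_n; here n = 9. So B = C_9 = 4862.
Sub-diagonal monotone paths from (0,0) to (7,7) biject with Dyck paths of semilength 7, giving C_7. So D = C_7 = 429.
A − B + D = 208012 − 4862 + 429 = 203579.

203579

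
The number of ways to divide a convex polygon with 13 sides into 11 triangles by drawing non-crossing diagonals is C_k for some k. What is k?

11

Triangulations of a convex m-gon are counted by C_{m−2}; with m = 13 this is C_11.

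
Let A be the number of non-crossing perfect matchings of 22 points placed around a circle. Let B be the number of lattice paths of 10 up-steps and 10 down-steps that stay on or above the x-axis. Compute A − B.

41990

Non-crossing perfect matchings of 2n points on a circle are counted by C_n; with 22 points, n = 11. So A = C_11 = 58786.
Paths of 10 up- and 10 down-steps that never dip below the axis are Dyck paths; their count is C_10. So B = C_10 = 16796.
A − B = 58786 − 16796 = 41990.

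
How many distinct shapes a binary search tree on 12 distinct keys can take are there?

208012

Binary trees (left/right distinguished) on n nodes are counted by C_n; here n = 12.
C_12 = C_11 · 2(2·11+1)/(11+2) = 58786 · 46/13 = 208012.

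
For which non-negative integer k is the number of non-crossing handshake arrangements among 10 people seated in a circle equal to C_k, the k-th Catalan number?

5

Non-crossing handshake pairings of 2n people are counted by C_n; 10 people gives n = 5.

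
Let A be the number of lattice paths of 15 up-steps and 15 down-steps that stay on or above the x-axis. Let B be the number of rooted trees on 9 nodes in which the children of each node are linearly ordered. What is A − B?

A Dyck path with 15 up-steps and 15 down-steps has semilength 15, so there are C_15 of them. So A = C_15 = 9694845.
Rooted ordered (plane) trees on m nodes have m−1 edges and are counted by C_{m−1}; m = 9 gives C_8. So B = C_8 = 1430.
A − B = 9694845 − 1430 = 9693415.

9693415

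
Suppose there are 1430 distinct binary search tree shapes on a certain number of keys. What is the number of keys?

8

Binary search tree shapes on n keys are counted by C_n. The Catalan number equal to 1430 is C_8.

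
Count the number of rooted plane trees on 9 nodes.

Rooted ordered (plane) trees on m nodes have m−1 edges and are counted by C_{m−1}; m = 9 gives C_8.
C_8 = C(16,8)/9 = 12870/9 = 1430.

1430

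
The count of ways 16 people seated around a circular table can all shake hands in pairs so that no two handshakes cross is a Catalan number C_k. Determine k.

Non-crossing handshake pairings of 2n people are counted by C_n; 16 people gives n = 8.

8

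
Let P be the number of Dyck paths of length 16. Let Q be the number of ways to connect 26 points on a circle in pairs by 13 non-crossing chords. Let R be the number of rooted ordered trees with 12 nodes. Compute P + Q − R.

A Dyck path with 8 up-steps and 8 down-steps has semilength 8, so there are C_8 of them. So P = C_8 = 1430.
Pairing 26 circle points by 13 non-crossing chords gives C_13 matchings. So Q = C_13 = 742900.
Rooted ordered (plane) trees on m nodes have m−1 edges and are counted by C_{m−1}; m = 12 gives C_11. So R = C_11 = 58786.
P + Q − R = 1430 + 742900 − 58786 = 685544.

685544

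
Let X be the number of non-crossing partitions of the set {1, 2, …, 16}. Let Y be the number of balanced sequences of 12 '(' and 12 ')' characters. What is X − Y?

The non-crossing partitions of [16] form a lattice of size C_16. So X = C_16 = 35357670.
A balanced arrangement of 12 bracket pairs is a Dyck word of semilength 12, so the count is C_12. So Y = C_12 = 208012.
X − Y = 35357670 − 208012 = 35149658.

35149658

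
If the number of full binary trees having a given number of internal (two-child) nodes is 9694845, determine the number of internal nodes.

15

Full binary trees with n internal nodes are counted by C_n. The Catalan number equal to 9694845 is C_15.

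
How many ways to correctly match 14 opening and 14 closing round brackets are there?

Balanced strings of n pairs of brackets are counted by C_n; here n = 14.
C_14 = C(28,14)/15 = 40116600/15 = 2674440.

2674440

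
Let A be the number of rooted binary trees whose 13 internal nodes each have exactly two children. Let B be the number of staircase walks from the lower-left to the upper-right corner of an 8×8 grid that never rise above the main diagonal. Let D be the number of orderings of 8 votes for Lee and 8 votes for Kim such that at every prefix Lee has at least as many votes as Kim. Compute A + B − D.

Full binary trees with n internal nodes are counted by C_n; here n = 13. So A = C_13 = 742900.
Sub-diagonal monotone paths from (0,0) to (8,8) biject with Dyck paths of semilength 8, giving C_8. So B = C_8 = 1430.
Ballot sequences with n votes each where one side never trails are Dyck words, counted by C_n; here n = 8. So D = C_8 = 1430.
A + B − D = 742900 + 1430 − 1430 = 742900.

742900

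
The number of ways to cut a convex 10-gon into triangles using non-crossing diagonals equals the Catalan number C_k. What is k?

8

A convex 10-gon is triangulated into 8 triangles, and the number of such triangulations is the Catalan number C_{10−2} = C_8.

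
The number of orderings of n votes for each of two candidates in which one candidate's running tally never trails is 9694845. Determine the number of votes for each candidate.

Such ballot sequences with n votes each are counted by C_n. Since C_15 = 9694845, the index is 15.

15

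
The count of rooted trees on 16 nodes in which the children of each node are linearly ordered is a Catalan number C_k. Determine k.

Rooted ordered (plane) trees on m nodes have m−1 edges and are counted by C_{m−1}; m = 16 gives C_15.

15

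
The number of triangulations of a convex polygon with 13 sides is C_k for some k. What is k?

11

Triangulations of a convex m-gon are counted by C_{m−2}; with m = 13 this is C_11.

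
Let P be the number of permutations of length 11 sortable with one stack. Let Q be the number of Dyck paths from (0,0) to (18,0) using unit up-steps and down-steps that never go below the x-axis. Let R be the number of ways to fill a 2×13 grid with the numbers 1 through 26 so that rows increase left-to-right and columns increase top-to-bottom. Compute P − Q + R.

Stack-sortable permutations are exactly the 231-avoiding ones, counted by C_n; here n = 11. So P = C_11 = 58786.
A Dyck path with 9 up-steps and 9 down-steps has semilength 9, so there are C_9 of them. So Q = C_9 = 4862.
By the hook-length formula (or a Dyck-path bijection), SYT of shape 2×13 number C_13. So R = C_13 = 742900.
P − Q + R = 58786 − 4862 + 742900 = 796824.

796824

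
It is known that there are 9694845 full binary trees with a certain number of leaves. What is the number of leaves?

Full binary trees with L leaves are counted by C_{L−1}. Since C_15 = 9694845, the index is 15.
So the index is 15, and the number of leaves is 15 + 1 = 16.

16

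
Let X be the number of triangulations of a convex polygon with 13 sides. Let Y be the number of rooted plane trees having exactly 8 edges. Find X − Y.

Triangulations of a convex m-gon are counted by C_{m−2}; with m = 13 this is C_11. So X = C_11 = 58786.
Rooted ordered trees with n edges are counted by C_n; here n = 8. So Y = C_8 = 1430.
X − Y = 58786 − 1430 = 57356.

57356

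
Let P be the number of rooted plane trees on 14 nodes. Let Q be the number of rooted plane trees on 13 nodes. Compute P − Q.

534888

A rooted plane tree on 14 nodes has 13 edges, and such trees are counted by C_13. So P = C_13 = 742900.
A rooted plane tree on 13 nodes has 12 edges, and such trees are counted by C_12. So Q = C_12 = 208012.
P − Q = 742900 − 208012 = 534888.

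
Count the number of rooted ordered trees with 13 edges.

742900

Rooted ordered trees with n edges are counted by C_n; here n = 13.
C_13 = C(26,13)/14 = 10400600/14 = 742900.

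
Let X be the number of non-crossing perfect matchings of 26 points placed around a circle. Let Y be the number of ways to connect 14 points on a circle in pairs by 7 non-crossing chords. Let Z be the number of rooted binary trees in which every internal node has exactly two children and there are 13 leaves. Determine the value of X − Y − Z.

534459

Non-crossing perfect matchings of 2n points on a circle are counted by C_n; with 26 points, n = 13. So X = C_13 = 742900.
Non-crossing perfect matchings of 2n points on a circle are counted by C_n; with 14 points, n = 7. So Y = C_7 = 429.
A full binary tree with L leaves has L−1 internal nodes and is counted by C_{L−1}; L = 13 gives C_12. So Z = C_12 = 208012.
X − Y − Z = 742900 − 429 − 208012 = 534459.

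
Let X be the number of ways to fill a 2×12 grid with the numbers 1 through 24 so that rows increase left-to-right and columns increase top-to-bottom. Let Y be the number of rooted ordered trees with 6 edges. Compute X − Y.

207880

Standard Young tableaux of shape 2×n are counted by C_n; here n = 12. So X = C_12 = 208012.
Rooted ordered trees with n edges are counted by C_n; here n = 6. So Y = C_6 = 132.
X − Y = 208012 − 132 = 207880.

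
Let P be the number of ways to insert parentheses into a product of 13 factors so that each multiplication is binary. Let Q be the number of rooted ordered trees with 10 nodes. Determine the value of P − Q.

203150

Bracketing 13 factors into binary products is counted by C_{13−1} = C_12. So P = C_12 = 208012.
A rooted plane tree on 10 nodes has 9 edges, and such trees are counted by C_9. So Q = C_9 = 4862.
P − Q = 208012 − 4862 = 203150.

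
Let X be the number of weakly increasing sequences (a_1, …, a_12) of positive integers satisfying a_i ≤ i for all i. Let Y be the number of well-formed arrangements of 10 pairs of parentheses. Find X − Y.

191216

Such sub-staircase sequences of length n are counted by C_n; here n = 12. So X = C_12 = 208012.
Balanced strings of n pairs of brackets are counted by C_n; here n = 10. So Y = C_10 = 16796.
X − Y = 208012 − 16796 = 191216.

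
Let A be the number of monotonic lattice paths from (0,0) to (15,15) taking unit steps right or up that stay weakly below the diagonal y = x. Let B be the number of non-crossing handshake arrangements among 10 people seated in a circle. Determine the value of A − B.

9694803

Sub-diagonal monotone paths from (0,0) to (15,15) biject with Dyck paths of semilength 15, giving C_15. So A = C_15 = 9694845.
Non-crossing handshake pairings of 2n people are counted by C_n; 10 people gives n = 5. So B = C_5 = 42.
A − B = 9694845 − 42 = 9694803.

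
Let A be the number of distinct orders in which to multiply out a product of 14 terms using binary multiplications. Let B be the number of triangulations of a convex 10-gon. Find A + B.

Bracketing 14 factors into binary products is counted by C_{14−1} = C_13. So A = C_13 = 742900.
The number of triangulations of a 10-gon is the Catalan number C_8 (index = sides − 2). So B = C_8 = 1430.
A + B = 742900 + 1430 = 744330.

744330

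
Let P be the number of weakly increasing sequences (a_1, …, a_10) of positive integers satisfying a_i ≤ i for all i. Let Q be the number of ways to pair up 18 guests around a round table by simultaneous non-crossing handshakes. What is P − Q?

Such sub-staircase sequences of length n are counted by C_n; here n = 10. So P = C_10 = 16796.
With 18 = 2·9 people, non-crossing handshake pairings are non-crossing perfect matchings on a circle, counted by C_9. So Q = C_9 = 4862.
P − Q = 16796 − 4862 = 11934.

11934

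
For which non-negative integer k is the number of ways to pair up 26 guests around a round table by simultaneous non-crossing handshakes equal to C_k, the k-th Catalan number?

With 26 = 2·13 people, non-crossing handshake pairings are non-crossing perfect matchings on a circle, counted by C_13.

13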